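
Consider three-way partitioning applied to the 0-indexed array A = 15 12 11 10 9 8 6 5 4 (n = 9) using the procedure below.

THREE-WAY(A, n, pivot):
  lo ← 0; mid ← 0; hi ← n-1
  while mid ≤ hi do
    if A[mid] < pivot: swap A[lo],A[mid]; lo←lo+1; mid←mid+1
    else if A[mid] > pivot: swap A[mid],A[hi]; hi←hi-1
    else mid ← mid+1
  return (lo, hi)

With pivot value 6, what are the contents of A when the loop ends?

pivot = 6; lo=0, mid=0, hi=8
A[mid]=15>6: swap A[0],A[8]; hi=7 → 4 12 11 10 9 8 6 5 15
A[mid]=4<6: swap A[0],A[0]; lo=1,mid=1 → 4 12 11 10 9 8 6 5 15
A[mid]=12>6: swap A[1],A[7]; hi=6 → 4 5 11 10 9 8 6 12 15
A[mid]=5<6: swap A[1],A[1]; lo=2,mid=2 → 4 5 11 10 9 8 6 12 15
A[mid]=11>6: swap A[2],A[6]; hi=5 → 4 5 6 10 9 8 11 12 15
A[mid]=6=6: mid=3
A[mid]=10>6: swap A[3],A[5]; hi=4 → 4 5 6 8 9 10 11 12 15
A[mid]=8>6: swap A[3],A[4]; hi=3 → 4 5 6 9 8 10 11 12 15
A[mid]=9>6: swap A[3],A[3]; hi=2 → 4 5 6 9 8 10 11 12 15
end: lo=2, hi=2; A = 4 5 6 9 8 10 11 12 15

4 5 6 9 8 10 11 12 15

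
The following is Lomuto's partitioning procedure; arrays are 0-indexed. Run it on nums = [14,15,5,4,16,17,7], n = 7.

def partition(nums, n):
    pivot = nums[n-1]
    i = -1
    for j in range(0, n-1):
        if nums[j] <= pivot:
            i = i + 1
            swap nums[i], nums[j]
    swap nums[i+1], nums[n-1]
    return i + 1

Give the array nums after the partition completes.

[5,4,7,15,16,17,14]

pivot = nums[6] = 7; i = -1
j=0: nums[0]=14 > 7 → no swap
j=1: nums[1]=15 > 7 → no swap
j=2: nums[2]=5 ≤ 7 → i=0, swap nums[0],nums[2] → [5,15,14,4,16,17,7]
j=3: nums[3]=4 ≤ 7 → i=1, swap nums[1],nums[3] → [5,4,14,15,16,17,7]
j=4: nums[4]=16 > 7 → no swap
j=5: nums[5]=17 > 7 → no swap
final swap nums[2],nums[6] → [5,4,7,15,16,17,14]; return 2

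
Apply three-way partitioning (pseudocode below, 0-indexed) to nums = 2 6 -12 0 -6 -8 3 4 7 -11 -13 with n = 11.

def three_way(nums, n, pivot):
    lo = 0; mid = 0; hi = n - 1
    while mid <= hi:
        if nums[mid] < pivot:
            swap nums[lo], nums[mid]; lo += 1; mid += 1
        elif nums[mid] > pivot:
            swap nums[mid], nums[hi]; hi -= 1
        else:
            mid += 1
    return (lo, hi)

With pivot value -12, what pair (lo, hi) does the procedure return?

lo=0 mid=0 hi=10
2>-12: swap(0,10), hi=9 ⇒ -13 6 -12 0 -6 -8 3 4 7 -11 2
-13<-12: swap(0,0), lo=1 mid=1 ⇒ -13 6 -12 0 -6 -8 3 4 7 -11 2
6>-12: swap(1,9), hi=8 ⇒ -13 -11 -12 0 -6 -8 3 4 7 6 2
-11>-12: swap(1,8), hi=7 ⇒ -13 7 -12 0 -6 -8 3 4 -11 6 2
7>-12: swap(1,7), hi=6 ⇒ -13 4 -12 0 -6 -8 3 7 -11 6 2
4>-12: swap(1,6), hi=5 ⇒ -13 3 -12 0 -6 -8 4 7 -11 6 2
3>-12: swap(1,5), hi=4 ⇒ -13 -8 -12 0 -6 3 4 7 -11 6 2
-8>-12: swap(1,4), hi=3 ⇒ -13 -6 -12 0 -8 3 4 7 -11 6 2
-6>-12: swap(1,3), hi=2 ⇒ -13 0 -12 -6 -8 3 4 7 -11 6 2
0>-12: swap(1,2), hi=1 ⇒ -13 -12 0 -6 -8 3 4 7 -11 6 2
-12=-12: mid=2
done. lo=1 hi=1; nums=-13 -12 0 -6 -8 3 4 7 -11 6 2

(1, 1)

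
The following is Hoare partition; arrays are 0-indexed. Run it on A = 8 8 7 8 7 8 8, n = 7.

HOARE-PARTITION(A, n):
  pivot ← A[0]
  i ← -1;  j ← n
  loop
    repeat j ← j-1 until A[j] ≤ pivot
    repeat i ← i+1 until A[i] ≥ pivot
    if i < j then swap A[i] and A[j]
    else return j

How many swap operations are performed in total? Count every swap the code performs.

3

pivot=8
j stops at 6 (8), i stops at 0 (8); swap ⇒ 8 8 7 8 7 8 8
j stops at 5 (8), i stops at 1 (8); swap ⇒ 8 8 7 8 7 8 8
j stops at 4 (7), i stops at 3 (8); swap ⇒ 8 8 7 7 8 8 8
j stops at 3, i stops at 4; i≥j ⇒ return 3. A=8 8 7 7 8 8 8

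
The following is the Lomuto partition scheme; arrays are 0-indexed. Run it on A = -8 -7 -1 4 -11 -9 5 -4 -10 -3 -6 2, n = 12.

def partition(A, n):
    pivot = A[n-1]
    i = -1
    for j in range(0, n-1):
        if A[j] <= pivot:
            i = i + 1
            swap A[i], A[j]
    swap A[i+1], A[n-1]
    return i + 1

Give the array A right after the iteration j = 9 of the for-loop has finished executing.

-8 -7 -1 -11 -9 -4 -10 -3 5 4 -6 2

pivot=2, i=-1
j=0: -8≤2, i=0, swap(0,0) ⇒ -8 -7 -1 4 -11 -9 5 -4 -10 -3 -6 2
j=1: -7≤2, i=1, swap(1,1) ⇒ -8 -7 -1 4 -11 -9 5 -4 -10 -3 -6 2
j=2: -1≤2, i=2, swap(2,2) ⇒ -8 -7 -1 4 -11 -9 5 -4 -10 -3 -6 2
j=3: 4>2, skip
j=4: -11≤2, i=3, swap(3,4) ⇒ -8 -7 -1 -11 4 -9 5 -4 -10 -3 -6 2
j=5: -9≤2, i=4, swap(4,5) ⇒ -8 -7 -1 -11 -9 4 5 -4 -10 -3 -6 2
j=6: 5>2, skip
j=7: -4≤2, i=5, swap(5,7) ⇒ -8 -7 -1 -11 -9 -4 5 4 -10 -3 -6 2
j=8: -10≤2, i=6, swap(6,8) ⇒ -8 -7 -1 -11 -9 -4 -10 4 5 -3 -6 2
j=9: -3≤2, i=7, swap(7,9) ⇒ -8 -7 -1 -11 -9 -4 -10 -3 5 4 -6 2
(after j=9) A = -8 -7 -1 -11 -9 -4 -10 -3 5 4 -6 2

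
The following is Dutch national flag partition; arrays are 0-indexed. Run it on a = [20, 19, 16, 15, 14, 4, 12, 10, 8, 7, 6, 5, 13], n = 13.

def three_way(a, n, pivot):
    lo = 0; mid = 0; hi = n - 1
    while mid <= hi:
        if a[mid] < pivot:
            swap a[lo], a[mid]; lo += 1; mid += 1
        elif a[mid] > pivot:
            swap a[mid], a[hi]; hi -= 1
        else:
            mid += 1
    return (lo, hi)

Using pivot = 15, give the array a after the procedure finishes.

[13, 5, 6, 14, 4, 12, 10, 8, 7, 15, 16, 19, 20]

pivot = 15; lo=0, mid=0, hi=12
a[mid]=20>15: swap a[0],a[12]; hi=11 → [13, 19, 16, 15, 14, 4, 12, 10, 8, 7, 6, 5, 20]
a[mid]=13<15: swap a[0],a[0]; lo=1,mid=1 → [13, 19, 16, 15, 14, 4, 12, 10, 8, 7, 6, 5, 20]
a[mid]=19>15: swap a[1],a[11]; hi=10 → [13, 5, 16, 15, 14, 4, 12, 10, 8, 7, 6, 19, 20]
a[mid]=5<15: swap a[1],a[1]; lo=2,mid=2 → [13, 5, 16, 15, 14, 4, 12, 10, 8, 7, 6, 19, 20]
a[mid]=16>15: swap a[2],a[10]; hi=9 → [13, 5, 6, 15, 14, 4, 12, 10, 8, 7, 16, 19, 20]
a[mid]=6<15: swap a[2],a[2]; lo=3,mid=3 → [13, 5, 6, 15, 14, 4, 12, 10, 8, 7, 16, 19, 20]
a[mid]=15=15: mid=4
a[mid]=14<15: swap a[3],a[4]; lo=4,mid=5 → [13, 5, 6, 14, 15, 4, 12, 10, 8, 7, 16, 19, 20]
a[mid]=4<15: swap a[4],a[5]; lo=5,mid=6 → [13, 5, 6, 14, 4, 15, 12, 10, 8, 7, 16, 19, 20]
a[mid]=12<15: swap a[5],a[6]; lo=6,mid=7 → [13, 5, 6, 14, 4, 12, 15, 10, 8, 7, 16, 19, 20]
a[mid]=10<15: swap a[6],a[7]; lo=7,mid=8 → [13, 5, 6, 14, 4, 12, 10, 15, 8, 7, 16, 19, 20]
a[mid]=8<15: swap a[7],a[8]; lo=8,mid=9 → [13, 5, 6, 14, 4, 12, 10, 8, 15, 7, 16, 19, 20]
a[mid]=7<15: swap a[8],a[9]; lo=9,mid=10 → [13, 5, 6, 14, 4, 12, 10, 8, 7, 15, 16, 19, 20]
end: lo=9, hi=9; a = [13, 5, 6, 14, 4, 12, 10, 8, 7, 15, 16, 19, 20]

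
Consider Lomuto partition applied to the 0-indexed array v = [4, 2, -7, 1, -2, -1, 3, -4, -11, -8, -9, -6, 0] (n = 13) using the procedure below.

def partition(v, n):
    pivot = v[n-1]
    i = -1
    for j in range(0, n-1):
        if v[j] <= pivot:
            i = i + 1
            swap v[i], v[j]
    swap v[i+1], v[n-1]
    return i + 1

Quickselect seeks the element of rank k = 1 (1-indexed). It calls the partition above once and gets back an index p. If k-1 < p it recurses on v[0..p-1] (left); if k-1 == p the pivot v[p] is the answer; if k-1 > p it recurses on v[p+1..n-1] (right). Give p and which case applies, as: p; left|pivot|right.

pivot=0, i=-1
j=0: 4>0, skip
j=1: 2>0, skip
j=2: -7≤0, i=0, swap(0,2) ⇒ [-7, 2, 4, 1, -2, -1, 3, -4, -11, -8, -9, -6, 0]
j=3: 1>0, skip
j=4: -2≤0, i=1, swap(1,4) ⇒ [-7, -2, 4, 1, 2, -1, 3, -4, -11, -8, -9, -6, 0]
j=5: -1≤0, i=2, swap(2,5) ⇒ [-7, -2, -1, 1, 2, 4, 3, -4, -11, -8, -9, -6, 0]
j=6: 3>0, skip
j=7: -4≤0, i=3, swap(3,7) ⇒ [-7, -2, -1, -4, 2, 4, 3, 1, -11, -8, -9, -6, 0]
j=8: -11≤0, i=4, swap(4,8) ⇒ [-7, -2, -1, -4, -11, 4, 3, 1, 2, -8, -9, -6, 0]
j=9: -8≤0, i=5, swap(5,9) ⇒ [-7, -2, -1, -4, -11, -8, 3, 1, 2, 4, -9, -6, 0]
j=10: -9≤0, i=6, swap(6,10) ⇒ [-7, -2, -1, -4, -11, -8, -9, 1, 2, 4, 3, -6, 0]
j=11: -6≤0, i=7, swap(7,11) ⇒ [-7, -2, -1, -4, -11, -8, -9, -6, 2, 4, 3, 1, 0]
swap(8,12) ⇒ [-7, -2, -1, -4, -11, -8, -9, -6, 0, 4, 3, 1, 2]; return 8
p = 8; k-1 = 0 < 8 ⇒ left

8; left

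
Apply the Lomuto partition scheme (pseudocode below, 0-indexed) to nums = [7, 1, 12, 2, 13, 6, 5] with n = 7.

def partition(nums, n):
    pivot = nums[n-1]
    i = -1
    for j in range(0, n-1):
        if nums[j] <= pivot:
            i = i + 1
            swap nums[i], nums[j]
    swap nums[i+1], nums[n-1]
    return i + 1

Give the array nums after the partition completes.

[1, 2, 5, 7, 13, 6, 12]

pivot=5, i=-1
j=0: 7>5, skip
j=1: 1≤5, i=0, swap(0,1) ⇒ [1, 7, 12, 2, 13, 6, 5]
j=2: 12>5, skip
j=3: 2≤5, i=1, swap(1,3) ⇒ [1, 2, 12, 7, 13, 6, 5]
j=4: 13>5, skip
j=5: 6>5, skip
swap(2,6) ⇒ [1, 2, 5, 7, 13, 6, 12]; return 2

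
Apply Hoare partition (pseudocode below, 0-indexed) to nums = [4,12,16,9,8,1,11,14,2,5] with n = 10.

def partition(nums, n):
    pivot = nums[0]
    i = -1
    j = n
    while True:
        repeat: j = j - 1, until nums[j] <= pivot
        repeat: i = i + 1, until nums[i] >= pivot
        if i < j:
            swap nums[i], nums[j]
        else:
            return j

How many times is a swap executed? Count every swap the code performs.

pivot = nums[0] = 4; i = -1, j = 10
j→8 (nums[8]=2≤4), i→0 (nums[0]=4≥4); i<j, swap → [2,12,16,9,8,1,11,14,4,5]
j→5 (nums[5]=1≤4), i→1 (nums[1]=12≥4); i<j, swap → [2,1,16,9,8,12,11,14,4,5]
j→1, i→2; i≥j, return j=1. nums = [2,1,16,9,8,12,11,14,4,5]

2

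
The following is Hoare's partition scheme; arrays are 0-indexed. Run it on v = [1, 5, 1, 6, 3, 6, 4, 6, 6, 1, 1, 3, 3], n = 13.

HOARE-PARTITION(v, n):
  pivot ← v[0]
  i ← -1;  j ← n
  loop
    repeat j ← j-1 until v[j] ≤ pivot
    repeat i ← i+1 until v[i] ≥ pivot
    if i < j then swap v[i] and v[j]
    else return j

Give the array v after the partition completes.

pivot = v[0] = 1; i = -1, j = 13
j→10 (v[10]=1≤1), i→0 (v[0]=1≥1); i<j, swap → [1, 5, 1, 6, 3, 6, 4, 6, 6, 1, 1, 3, 3]
j→9 (v[9]=1≤1), i→1 (v[1]=5≥1); i<j, swap → [1, 1, 1, 6, 3, 6, 4, 6, 6, 5, 1, 3, 3]
j→2, i→2; i≥j, return j=2. v = [1, 1, 1, 6, 3, 6, 4, 6, 6, 5, 1, 3, 3]

[1, 1, 1, 6, 3, 6, 4, 6, 6, 5, 1, 3, 3]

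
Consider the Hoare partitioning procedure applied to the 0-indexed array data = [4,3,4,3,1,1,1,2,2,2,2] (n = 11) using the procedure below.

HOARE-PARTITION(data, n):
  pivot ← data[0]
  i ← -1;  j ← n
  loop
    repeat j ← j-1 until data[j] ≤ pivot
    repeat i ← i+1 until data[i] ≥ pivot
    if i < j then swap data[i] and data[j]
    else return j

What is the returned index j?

pivot = data[0] = 4; i = -1, j = 11
j→10 (data[10]=2≤4), i→0 (data[0]=4≥4); i<j, swap → [2,3,4,3,1,1,1,2,2,2,4]
j→9 (data[9]=2≤4), i→2 (data[2]=4≥4); i<j, swap → [2,3,2,3,1,1,1,2,2,4,4]
j→8, i→9; i≥j, return j=8. data = [2,3,2,3,1,1,1,2,2,4,4]

8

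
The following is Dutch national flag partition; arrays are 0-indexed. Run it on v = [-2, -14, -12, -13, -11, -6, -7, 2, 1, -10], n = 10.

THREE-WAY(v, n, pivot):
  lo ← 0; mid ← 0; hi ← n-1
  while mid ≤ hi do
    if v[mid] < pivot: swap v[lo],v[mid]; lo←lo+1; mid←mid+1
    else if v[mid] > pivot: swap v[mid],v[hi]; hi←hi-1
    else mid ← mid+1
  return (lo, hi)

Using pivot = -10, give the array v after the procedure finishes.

pivot = -10; lo=0, mid=0, hi=9
v[mid]=-2>-10: swap v[0],v[9]; hi=8 → [-10, -14, -12, -13, -11, -6, -7, 2, 1, -2]
v[mid]=-10=-10: mid=1
v[mid]=-14<-10: swap v[0],v[1]; lo=1,mid=2 → [-14, -10, -12, -13, -11, -6, -7, 2, 1, -2]
v[mid]=-12<-10: swap v[1],v[2]; lo=2,mid=3 → [-14, -12, -10, -13, -11, -6, -7, 2, 1, -2]
v[mid]=-13<-10: swap v[2],v[3]; lo=3,mid=4 → [-14, -12, -13, -10, -11, -6, -7, 2, 1, -2]
v[mid]=-11<-10: swap v[3],v[4]; lo=4,mid=5 → [-14, -12, -13, -11, -10, -6, -7, 2, 1, -2]
v[mid]=-6>-10: swap v[5],v[8]; hi=7 → [-14, -12, -13, -11, -10, 1, -7, 2, -6, -2]
v[mid]=1>-10: swap v[5],v[7]; hi=6 → [-14, -12, -13, -11, -10, 2, -7, 1, -6, -2]
v[mid]=2>-10: swap v[5],v[6]; hi=5 → [-14, -12, -13, -11, -10, -7, 2, 1, -6, -2]
v[mid]=-7>-10: swap v[5],v[5]; hi=4 → [-14, -12, -13, -11, -10, -7, 2, 1, -6, -2]
end: lo=4, hi=4; v = [-14, -12, -13, -11, -10, -7, 2, 1, -6, -2]

[-14, -12, -13, -11, -10, -7, 2, 1, -6, -2]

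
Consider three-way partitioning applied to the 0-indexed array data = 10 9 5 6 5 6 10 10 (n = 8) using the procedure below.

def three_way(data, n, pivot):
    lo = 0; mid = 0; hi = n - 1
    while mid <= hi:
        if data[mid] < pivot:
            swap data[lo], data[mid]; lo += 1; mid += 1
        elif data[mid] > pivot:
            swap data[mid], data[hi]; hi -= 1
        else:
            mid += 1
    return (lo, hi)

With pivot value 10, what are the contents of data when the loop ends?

pivot = 10; lo=0, mid=0, hi=7
data[mid]=10=10: mid=1
data[mid]=9<10: swap data[0],data[1]; lo=1,mid=2 → 9 10 5 6 5 6 10 10
data[mid]=5<10: swap data[1],data[2]; lo=2,mid=3 → 9 5 10 6 5 6 10 10
data[mid]=6<10: swap data[2],data[3]; lo=3,mid=4 → 9 5 6 10 5 6 10 10
data[mid]=5<10: swap data[3],data[4]; lo=4,mid=5 → 9 5 6 5 10 6 10 10
data[mid]=6<10: swap data[4],data[5]; lo=5,mid=6 → 9 5 6 5 6 10 10 10
data[mid]=10=10: mid=7
data[mid]=10=10: mid=8
end: lo=5, hi=7; data = 9 5 6 5 6 10 10 10

9 5 6 5 6 10 10 10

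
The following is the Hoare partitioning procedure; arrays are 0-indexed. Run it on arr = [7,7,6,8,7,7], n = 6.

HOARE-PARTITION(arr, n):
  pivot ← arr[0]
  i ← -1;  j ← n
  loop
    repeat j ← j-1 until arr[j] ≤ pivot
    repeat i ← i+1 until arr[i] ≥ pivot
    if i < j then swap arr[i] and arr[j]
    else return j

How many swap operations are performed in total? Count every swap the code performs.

pivot = arr[0] = 7; i = -1, j = 6
j→5 (arr[5]=7≤7), i→0 (arr[0]=7≥7); i<j, swap → [7,7,6,8,7,7]
j→4 (arr[4]=7≤7), i→1 (arr[1]=7≥7); i<j, swap → [7,7,6,8,7,7]
j→2, i→3; i≥j, return j=2. arr = [7,7,6,8,7,7]

2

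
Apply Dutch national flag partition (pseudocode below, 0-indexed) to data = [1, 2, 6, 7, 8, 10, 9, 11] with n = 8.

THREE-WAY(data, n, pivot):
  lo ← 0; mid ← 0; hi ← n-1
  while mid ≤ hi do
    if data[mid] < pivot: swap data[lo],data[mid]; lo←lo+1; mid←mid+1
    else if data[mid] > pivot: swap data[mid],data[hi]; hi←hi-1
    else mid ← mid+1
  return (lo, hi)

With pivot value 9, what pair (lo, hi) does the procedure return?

lo=0 mid=0 hi=7
1<9: swap(0,0), lo=1 mid=1 ⇒ [1, 2, 6, 7, 8, 10, 9, 11]
2<9: swap(1,1), lo=2 mid=2 ⇒ [1, 2, 6, 7, 8, 10, 9, 11]
6<9: swap(2,2), lo=3 mid=3 ⇒ [1, 2, 6, 7, 8, 10, 9, 11]
7<9: swap(3,3), lo=4 mid=4 ⇒ [1, 2, 6, 7, 8, 10, 9, 11]
8<9: swap(4,4), lo=5 mid=5 ⇒ [1, 2, 6, 7, 8, 10, 9, 11]
10>9: swap(5,7), hi=6 ⇒ [1, 2, 6, 7, 8, 11, 9, 10]
11>9: swap(5,6), hi=5 ⇒ [1, 2, 6, 7, 8, 9, 11, 10]
9=9: mid=6
done. lo=5 hi=5; data=[1, 2, 6, 7, 8, 9, 11, 10]

(5, 5)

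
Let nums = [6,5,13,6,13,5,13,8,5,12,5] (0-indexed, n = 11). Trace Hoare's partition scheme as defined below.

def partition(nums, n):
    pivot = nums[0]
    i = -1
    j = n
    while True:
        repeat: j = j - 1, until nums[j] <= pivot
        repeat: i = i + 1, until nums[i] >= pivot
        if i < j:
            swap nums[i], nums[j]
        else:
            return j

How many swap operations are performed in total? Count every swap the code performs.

pivot=6
j stops at 10 (5), i stops at 0 (6); swap ⇒ [5,5,13,6,13,5,13,8,5,12,6]
j stops at 8 (5), i stops at 2 (13); swap ⇒ [5,5,5,6,13,5,13,8,13,12,6]
j stops at 5 (5), i stops at 3 (6); swap ⇒ [5,5,5,5,13,6,13,8,13,12,6]
j stops at 3, i stops at 4; i≥j ⇒ return 3. nums=[5,5,5,5,13,6,13,8,13,12,6]

3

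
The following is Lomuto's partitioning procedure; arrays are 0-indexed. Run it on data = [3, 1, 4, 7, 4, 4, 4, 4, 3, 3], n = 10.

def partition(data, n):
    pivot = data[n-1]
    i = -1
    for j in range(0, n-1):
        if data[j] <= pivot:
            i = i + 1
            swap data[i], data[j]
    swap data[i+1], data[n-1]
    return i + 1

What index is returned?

3

pivot=3, i=-1
j=0: 3≤3, i=0, swap(0,0) ⇒ [3, 1, 4, 7, 4, 4, 4, 4, 3, 3]
j=1: 1≤3, i=1, swap(1,1) ⇒ [3, 1, 4, 7, 4, 4, 4, 4, 3, 3]
j=2: 4>3, skip
j=3: 7>3, skip
j=4: 4>3, skip
j=5: 4>3, skip
j=6: 4>3, skip
j=7: 4>3, skip
j=8: 3≤3, i=2, swap(2,8) ⇒ [3, 1, 3, 7, 4, 4, 4, 4, 4, 3]
swap(3,9) ⇒ [3, 1, 3, 3, 4, 4, 4, 4, 4, 7]; return 3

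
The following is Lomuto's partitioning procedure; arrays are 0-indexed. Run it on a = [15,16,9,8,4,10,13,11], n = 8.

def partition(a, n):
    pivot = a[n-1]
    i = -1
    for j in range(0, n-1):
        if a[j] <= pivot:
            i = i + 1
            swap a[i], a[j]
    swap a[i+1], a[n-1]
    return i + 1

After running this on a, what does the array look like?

[9,8,4,10,11,16,13,15]

pivot = a[7] = 11; i = -1
j=0: a[0]=15 > 11 → no swap
j=1: a[1]=16 > 11 → no swap
j=2: a[2]=9 ≤ 11 → i=0, swap a[0],a[2] → [9,16,15,8,4,10,13,11]
j=3: a[3]=8 ≤ 11 → i=1, swap a[1],a[3] → [9,8,15,16,4,10,13,11]
j=4: a[4]=4 ≤ 11 → i=2, swap a[2],a[4] → [9,8,4,16,15,10,13,11]
j=5: a[5]=10 ≤ 11 → i=3, swap a[3],a[5] → [9,8,4,10,15,16,13,11]
j=6: a[6]=13 > 11 → no swap
final swap a[4],a[7] → [9,8,4,10,11,16,13,15]; return 4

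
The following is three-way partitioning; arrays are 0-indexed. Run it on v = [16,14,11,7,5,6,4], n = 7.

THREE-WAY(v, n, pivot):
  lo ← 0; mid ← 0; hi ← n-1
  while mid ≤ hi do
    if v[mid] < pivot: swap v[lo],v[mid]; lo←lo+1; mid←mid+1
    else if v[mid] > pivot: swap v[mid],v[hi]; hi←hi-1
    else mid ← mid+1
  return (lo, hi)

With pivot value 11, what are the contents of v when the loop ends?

[4,6,7,5,11,14,16]

pivot = 11; lo=0, mid=0, hi=6
v[mid]=16>11: swap v[0],v[6]; hi=5 → [4,14,11,7,5,6,16]
v[mid]=4<11: swap v[0],v[0]; lo=1,mid=1 → [4,14,11,7,5,6,16]
v[mid]=14>11: swap v[1],v[5]; hi=4 → [4,6,11,7,5,14,16]
v[mid]=6<11: swap v[1],v[1]; lo=2,mid=2 → [4,6,11,7,5,14,16]
v[mid]=11=11: mid=3
v[mid]=7<11: swap v[2],v[3]; lo=3,mid=4 → [4,6,7,11,5,14,16]
v[mid]=5<11: swap v[3],v[4]; lo=4,mid=5 → [4,6,7,5,11,14,16]
end: lo=4, hi=4; v = [4,6,7,5,11,14,16]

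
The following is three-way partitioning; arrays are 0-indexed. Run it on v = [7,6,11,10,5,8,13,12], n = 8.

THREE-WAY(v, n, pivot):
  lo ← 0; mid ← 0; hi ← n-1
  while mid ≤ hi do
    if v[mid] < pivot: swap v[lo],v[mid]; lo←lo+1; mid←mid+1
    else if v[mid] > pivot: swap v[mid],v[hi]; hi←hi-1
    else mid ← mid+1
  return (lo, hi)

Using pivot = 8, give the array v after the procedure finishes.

lo=0 mid=0 hi=7
7<8: swap(0,0), lo=1 mid=1 ⇒ [7,6,11,10,5,8,13,12]
6<8: swap(1,1), lo=2 mid=2 ⇒ [7,6,11,10,5,8,13,12]
11>8: swap(2,7), hi=6 ⇒ [7,6,12,10,5,8,13,11]
12>8: swap(2,6), hi=5 ⇒ [7,6,13,10,5,8,12,11]
13>8: swap(2,5), hi=4 ⇒ [7,6,8,10,5,13,12,11]
8=8: mid=3
10>8: swap(3,4), hi=3 ⇒ [7,6,8,5,10,13,12,11]
5<8: swap(2,3), lo=3 mid=4 ⇒ [7,6,5,8,10,13,12,11]
done. lo=3 hi=3; v=[7,6,5,8,10,13,12,11]

[7,6,5,8,10,13,12,11]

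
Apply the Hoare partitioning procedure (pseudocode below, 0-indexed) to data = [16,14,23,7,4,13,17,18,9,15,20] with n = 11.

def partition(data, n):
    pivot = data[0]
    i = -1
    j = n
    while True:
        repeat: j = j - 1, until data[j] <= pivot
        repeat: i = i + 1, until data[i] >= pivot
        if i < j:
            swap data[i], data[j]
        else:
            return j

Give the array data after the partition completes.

[15,14,9,7,4,13,17,18,23,16,20]

pivot=16
j stops at 9 (15), i stops at 0 (16); swap ⇒ [15,14,23,7,4,13,17,18,9,16,20]
j stops at 8 (9), i stops at 2 (23); swap ⇒ [15,14,9,7,4,13,17,18,23,16,20]
j stops at 5, i stops at 6; i≥j ⇒ return 5. data=[15,14,9,7,4,13,17,18,23,16,20]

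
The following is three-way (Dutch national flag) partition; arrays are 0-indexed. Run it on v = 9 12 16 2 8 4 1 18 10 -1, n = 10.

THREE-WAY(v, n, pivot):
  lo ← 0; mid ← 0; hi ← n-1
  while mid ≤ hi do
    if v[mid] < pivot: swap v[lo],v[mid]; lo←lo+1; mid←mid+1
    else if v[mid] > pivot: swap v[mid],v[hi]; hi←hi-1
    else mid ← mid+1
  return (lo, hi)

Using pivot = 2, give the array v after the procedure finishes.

pivot = 2; lo=0, mid=0, hi=9
v[mid]=9>2: swap v[0],v[9]; hi=8 → -1 12 16 2 8 4 1 18 10 9
v[mid]=-1<2: swap v[0],v[0]; lo=1,mid=1 → -1 12 16 2 8 4 1 18 10 9
v[mid]=12>2: swap v[1],v[8]; hi=7 → -1 10 16 2 8 4 1 18 12 9
v[mid]=10>2: swap v[1],v[7]; hi=6 → -1 18 16 2 8 4 1 10 12 9
v[mid]=18>2: swap v[1],v[6]; hi=5 → -1 1 16 2 8 4 18 10 12 9
v[mid]=1<2: swap v[1],v[1]; lo=2,mid=2 → -1 1 16 2 8 4 18 10 12 9
v[mid]=16>2: swap v[2],v[5]; hi=4 → -1 1 4 2 8 16 18 10 12 9
v[mid]=4>2: swap v[2],v[4]; hi=3 → -1 1 8 2 4 16 18 10 12 9
v[mid]=8>2: swap v[2],v[3]; hi=2 → -1 1 2 8 4 16 18 10 12 9
v[mid]=2=2: mid=3
end: lo=2, hi=2; v = -1 1 2 8 4 16 18 10 12 9

-1 1 2 8 4 16 18 10 12 9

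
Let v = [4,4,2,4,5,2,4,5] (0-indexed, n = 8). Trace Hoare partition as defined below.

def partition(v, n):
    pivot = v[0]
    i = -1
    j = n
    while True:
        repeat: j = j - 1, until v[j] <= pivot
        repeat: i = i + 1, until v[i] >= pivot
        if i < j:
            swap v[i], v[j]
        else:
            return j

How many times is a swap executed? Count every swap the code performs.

2

pivot = v[0] = 4; i = -1, j = 8
j→6 (v[6]=4≤4), i→0 (v[0]=4≥4); i<j, swap → [4,4,2,4,5,2,4,5]
j→5 (v[5]=2≤4), i→1 (v[1]=4≥4); i<j, swap → [4,2,2,4,5,4,4,5]
j→3, i→3; i≥j, return j=3. v = [4,2,2,4,5,4,4,5]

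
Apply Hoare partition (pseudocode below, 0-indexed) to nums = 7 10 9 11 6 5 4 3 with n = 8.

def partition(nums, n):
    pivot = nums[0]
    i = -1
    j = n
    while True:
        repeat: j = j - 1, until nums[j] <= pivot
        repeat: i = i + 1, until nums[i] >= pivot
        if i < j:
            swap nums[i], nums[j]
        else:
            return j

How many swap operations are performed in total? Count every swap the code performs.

4

pivot=7
j stops at 7 (3), i stops at 0 (7); swap ⇒ 3 10 9 11 6 5 4 7
j stops at 6 (4), i stops at 1 (10); swap ⇒ 3 4 9 11 6 5 10 7
j stops at 5 (5), i stops at 2 (9); swap ⇒ 3 4 5 11 6 9 10 7
j stops at 4 (6), i stops at 3 (11); swap ⇒ 3 4 5 6 11 9 10 7
j stops at 3, i stops at 4; i≥j ⇒ return 3. nums=3 4 5 6 11 9 10 7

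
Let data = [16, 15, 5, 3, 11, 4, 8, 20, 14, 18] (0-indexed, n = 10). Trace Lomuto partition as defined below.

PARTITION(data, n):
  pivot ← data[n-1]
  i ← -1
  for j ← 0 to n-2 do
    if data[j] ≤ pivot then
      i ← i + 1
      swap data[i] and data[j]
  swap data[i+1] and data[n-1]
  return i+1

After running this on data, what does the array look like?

pivot = data[9] = 18; i = -1
j=0: data[0]=16 ≤ 18 → i=0, swap data[0],data[0] (no change) → [16, 15, 5, 3, 11, 4, 8, 20, 14, 18]
j=1: data[1]=15 ≤ 18 → i=1, swap data[1],data[1] (no change) → [16, 15, 5, 3, 11, 4, 8, 20, 14, 18]
j=2: data[2]=5 ≤ 18 → i=2, swap data[2],data[2] (no change) → [16, 15, 5, 3, 11, 4, 8, 20, 14, 18]
j=3: data[3]=3 ≤ 18 → i=3, swap data[3],data[3] (no change) → [16, 15, 5, 3, 11, 4, 8, 20, 14, 18]
j=4: data[4]=11 ≤ 18 → i=4, swap data[4],data[4] (no change) → [16, 15, 5, 3, 11, 4, 8, 20, 14, 18]
j=5: data[5]=4 ≤ 18 → i=5, swap data[5],data[5] (no change) → [16, 15, 5, 3, 11, 4, 8, 20, 14, 18]
j=6: data[6]=8 ≤ 18 → i=6, swap data[6],data[6] (no change) → [16, 15, 5, 3, 11, 4, 8, 20, 14, 18]
j=7: data[7]=20 > 18 → no swap
j=8: data[8]=14 ≤ 18 → i=7, swap data[7],data[8] → [16, 15, 5, 3, 11, 4, 8, 14, 20, 18]
final swap data[8],data[9] → [16, 15, 5, 3, 11, 4, 8, 14, 18, 20]; return 8

[16, 15, 5, 3, 11, 4, 8, 14, 18, 20]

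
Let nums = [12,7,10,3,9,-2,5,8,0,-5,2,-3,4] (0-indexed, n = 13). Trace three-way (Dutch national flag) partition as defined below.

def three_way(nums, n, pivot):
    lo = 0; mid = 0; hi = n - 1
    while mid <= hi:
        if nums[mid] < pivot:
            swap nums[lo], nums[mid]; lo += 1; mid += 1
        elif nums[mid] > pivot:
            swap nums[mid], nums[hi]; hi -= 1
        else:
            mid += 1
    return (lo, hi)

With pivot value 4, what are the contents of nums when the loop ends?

lo=0 mid=0 hi=12
12>4: swap(0,12), hi=11 ⇒ [4,7,10,3,9,-2,5,8,0,-5,2,-3,12]
4=4: mid=1
7>4: swap(1,11), hi=10 ⇒ [4,-3,10,3,9,-2,5,8,0,-5,2,7,12]
-3<4: swap(0,1), lo=1 mid=2 ⇒ [-3,4,10,3,9,-2,5,8,0,-5,2,7,12]
10>4: swap(2,10), hi=9 ⇒ [-3,4,2,3,9,-2,5,8,0,-5,10,7,12]
2<4: swap(1,2), lo=2 mid=3 ⇒ [-3,2,4,3,9,-2,5,8,0,-5,10,7,12]
3<4: swap(2,3), lo=3 mid=4 ⇒ [-3,2,3,4,9,-2,5,8,0,-5,10,7,12]
9>4: swap(4,9), hi=8 ⇒ [-3,2,3,4,-5,-2,5,8,0,9,10,7,12]
-5<4: swap(3,4), lo=4 mid=5 ⇒ [-3,2,3,-5,4,-2,5,8,0,9,10,7,12]
-2<4: swap(4,5), lo=5 mid=6 ⇒ [-3,2,3,-5,-2,4,5,8,0,9,10,7,12]
5>4: swap(6,8), hi=7 ⇒ [-3,2,3,-5,-2,4,0,8,5,9,10,7,12]
0<4: swap(5,6), lo=6 mid=7 ⇒ [-3,2,3,-5,-2,0,4,8,5,9,10,7,12]
8>4: swap(7,7), hi=6 ⇒ [-3,2,3,-5,-2,0,4,8,5,9,10,7,12]
done. lo=6 hi=6; nums=[-3,2,3,-5,-2,0,4,8,5,9,10,7,12]

[-3,2,3,-5,-2,0,4,8,5,9,10,7,12]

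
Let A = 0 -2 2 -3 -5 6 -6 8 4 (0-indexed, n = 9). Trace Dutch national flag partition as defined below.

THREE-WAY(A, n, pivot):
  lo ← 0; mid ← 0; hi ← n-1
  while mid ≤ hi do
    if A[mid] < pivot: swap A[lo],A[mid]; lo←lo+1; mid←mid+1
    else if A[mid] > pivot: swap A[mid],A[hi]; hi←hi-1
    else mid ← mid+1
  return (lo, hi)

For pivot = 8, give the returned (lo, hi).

(8, 8)

pivot = 8; lo=0, mid=0, hi=8
A[mid]=0<8: swap A[0],A[0]; lo=1,mid=1 → 0 -2 2 -3 -5 6 -6 8 4
A[mid]=-2<8: swap A[1],A[1]; lo=2,mid=2 → 0 -2 2 -3 -5 6 -6 8 4
A[mid]=2<8: swap A[2],A[2]; lo=3,mid=3 → 0 -2 2 -3 -5 6 -6 8 4
A[mid]=-3<8: swap A[3],A[3]; lo=4,mid=4 → 0 -2 2 -3 -5 6 -6 8 4
A[mid]=-5<8: swap A[4],A[4]; lo=5,mid=5 → 0 -2 2 -3 -5 6 -6 8 4
A[mid]=6<8: swap A[5],A[5]; lo=6,mid=6 → 0 -2 2 -3 -5 6 -6 8 4
A[mid]=-6<8: swap A[6],A[6]; lo=7,mid=7 → 0 -2 2 -3 -5 6 -6 8 4
A[mid]=8=8: mid=8
A[mid]=4<8: swap A[7],A[8]; lo=8,mid=9 → 0 -2 2 -3 -5 6 -6 4 8
end: lo=8, hi=8; A = 0 -2 2 -3 -5 6 -6 4 8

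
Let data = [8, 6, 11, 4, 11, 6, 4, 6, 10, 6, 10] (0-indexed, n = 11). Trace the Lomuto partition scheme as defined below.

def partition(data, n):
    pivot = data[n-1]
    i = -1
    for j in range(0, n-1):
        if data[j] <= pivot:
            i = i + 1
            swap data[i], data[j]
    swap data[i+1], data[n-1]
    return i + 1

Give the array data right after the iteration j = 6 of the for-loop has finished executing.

pivot=10, i=-1
j=0: 8≤10, i=0, swap(0,0) ⇒ [8, 6, 11, 4, 11, 6, 4, 6, 10, 6, 10]
j=1: 6≤10, i=1, swap(1,1) ⇒ [8, 6, 11, 4, 11, 6, 4, 6, 10, 6, 10]
j=2: 11>10, skip
j=3: 4≤10, i=2, swap(2,3) ⇒ [8, 6, 4, 11, 11, 6, 4, 6, 10, 6, 10]
j=4: 11>10, skip
j=5: 6≤10, i=3, swap(3,5) ⇒ [8, 6, 4, 6, 11, 11, 4, 6, 10, 6, 10]
j=6: 4≤10, i=4, swap(4,6) ⇒ [8, 6, 4, 6, 4, 11, 11, 6, 10, 6, 10]
(after j=6) data = [8, 6, 4, 6, 4, 11, 11, 6, 10, 6, 10]

[8, 6, 4, 6, 4, 11, 11, 6, 10, 6, 10]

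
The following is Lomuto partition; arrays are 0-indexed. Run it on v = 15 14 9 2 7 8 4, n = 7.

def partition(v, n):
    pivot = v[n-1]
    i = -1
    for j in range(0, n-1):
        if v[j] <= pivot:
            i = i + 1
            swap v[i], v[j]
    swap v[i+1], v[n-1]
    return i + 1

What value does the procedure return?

pivot=4, i=-1
j=0: 15>4, skip
j=1: 14>4, skip
j=2: 9>4, skip
j=3: 2≤4, i=0, swap(0,3) ⇒ 2 14 9 15 7 8 4
j=4: 7>4, skip
j=5: 8>4, skip
swap(1,6) ⇒ 2 4 9 15 7 8 14; return 1

1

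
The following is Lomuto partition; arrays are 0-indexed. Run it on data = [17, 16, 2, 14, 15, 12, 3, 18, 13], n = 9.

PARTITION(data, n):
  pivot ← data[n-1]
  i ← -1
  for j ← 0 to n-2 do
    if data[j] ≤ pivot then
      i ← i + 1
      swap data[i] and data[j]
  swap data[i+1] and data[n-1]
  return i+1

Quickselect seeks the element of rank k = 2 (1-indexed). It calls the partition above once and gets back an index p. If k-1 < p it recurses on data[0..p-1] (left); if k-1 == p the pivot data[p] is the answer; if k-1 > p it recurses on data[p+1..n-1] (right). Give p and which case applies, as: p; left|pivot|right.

3; left

pivot = data[8] = 13; i = -1
j=0: data[0]=17 > 13 → no swap
j=1: data[1]=16 > 13 → no swap
j=2: data[2]=2 ≤ 13 → i=0, swap data[0],data[2] → [2, 16, 17, 14, 15, 12, 3, 18, 13]
j=3: data[3]=14 > 13 → no swap
j=4: data[4]=15 > 13 → no swap
j=5: data[5]=12 ≤ 13 → i=1, swap data[1],data[5] → [2, 12, 17, 14, 15, 16, 3, 18, 13]
j=6: data[6]=3 ≤ 13 → i=2, swap data[2],data[6] → [2, 12, 3, 14, 15, 16, 17, 18, 13]
j=7: data[7]=18 > 13 → no swap
final swap data[3],data[8] → [2, 12, 3, 13, 15, 16, 17, 18, 14]; return 3
p = 3; k-1 = 1 < 3 ⇒ left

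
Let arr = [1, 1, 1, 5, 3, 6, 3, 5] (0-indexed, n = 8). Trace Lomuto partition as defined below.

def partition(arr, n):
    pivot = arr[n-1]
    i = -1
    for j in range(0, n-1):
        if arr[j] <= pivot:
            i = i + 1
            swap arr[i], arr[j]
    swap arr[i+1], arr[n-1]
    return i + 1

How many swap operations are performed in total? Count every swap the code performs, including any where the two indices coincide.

7

pivot = arr[7] = 5; i = -1
j=0: arr[0]=1 ≤ 5 → i=0, swap arr[0],arr[0] (no change) → [1, 1, 1, 5, 3, 6, 3, 5]
j=1: arr[1]=1 ≤ 5 → i=1, swap arr[1],arr[1] (no change) → [1, 1, 1, 5, 3, 6, 3, 5]
j=2: arr[2]=1 ≤ 5 → i=2, swap arr[2],arr[2] (no change) → [1, 1, 1, 5, 3, 6, 3, 5]
j=3: arr[3]=5 ≤ 5 → i=3, swap arr[3],arr[3] (no change) → [1, 1, 1, 5, 3, 6, 3, 5]
j=4: arr[4]=3 ≤ 5 → i=4, swap arr[4],arr[4] (no change) → [1, 1, 1, 5, 3, 6, 3, 5]
j=5: arr[5]=6 > 5 → no swap
j=6: arr[6]=3 ≤ 5 → i=5, swap arr[5],arr[6] → [1, 1, 1, 5, 3, 3, 6, 5]
final swap arr[6],arr[7] → [1, 1, 1, 5, 3, 3, 5, 6]; return 6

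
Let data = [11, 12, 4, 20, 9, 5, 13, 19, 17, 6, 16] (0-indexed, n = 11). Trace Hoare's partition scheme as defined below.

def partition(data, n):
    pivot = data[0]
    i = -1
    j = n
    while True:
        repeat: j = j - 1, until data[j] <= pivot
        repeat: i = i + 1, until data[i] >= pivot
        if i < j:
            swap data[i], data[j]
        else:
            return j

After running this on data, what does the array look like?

pivot = data[0] = 11; i = -1, j = 11
j→9 (data[9]=6≤11), i→0 (data[0]=11≥11); i<j, swap → [6, 12, 4, 20, 9, 5, 13, 19, 17, 11, 16]
j→5 (data[5]=5≤11), i→1 (data[1]=12≥11); i<j, swap → [6, 5, 4, 20, 9, 12, 13, 19, 17, 11, 16]
j→4 (data[4]=9≤11), i→3 (data[3]=20≥11); i<j, swap → [6, 5, 4, 9, 20, 12, 13, 19, 17, 11, 16]
j→3, i→4; i≥j, return j=3. data = [6, 5, 4, 9, 20, 12, 13, 19, 17, 11, 16]

[6, 5, 4, 9, 20, 12, 13, 19, 17, 11, 16]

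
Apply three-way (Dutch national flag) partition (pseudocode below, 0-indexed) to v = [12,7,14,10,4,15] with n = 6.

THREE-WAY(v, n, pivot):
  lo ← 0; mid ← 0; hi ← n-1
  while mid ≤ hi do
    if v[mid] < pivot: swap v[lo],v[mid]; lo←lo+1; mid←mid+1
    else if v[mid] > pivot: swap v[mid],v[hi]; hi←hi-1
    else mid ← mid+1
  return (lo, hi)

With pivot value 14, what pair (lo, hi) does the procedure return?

pivot = 14; lo=0, mid=0, hi=5
v[mid]=12<14: swap v[0],v[0]; lo=1,mid=1 → [12,7,14,10,4,15]
v[mid]=7<14: swap v[1],v[1]; lo=2,mid=2 → [12,7,14,10,4,15]
v[mid]=14=14: mid=3
v[mid]=10<14: swap v[2],v[3]; lo=3,mid=4 → [12,7,10,14,4,15]
v[mid]=4<14: swap v[3],v[4]; lo=4,mid=5 → [12,7,10,4,14,15]
v[mid]=15>14: swap v[5],v[5]; hi=4 → [12,7,10,4,14,15]
end: lo=4, hi=4; v = [12,7,10,4,14,15]

(4, 4)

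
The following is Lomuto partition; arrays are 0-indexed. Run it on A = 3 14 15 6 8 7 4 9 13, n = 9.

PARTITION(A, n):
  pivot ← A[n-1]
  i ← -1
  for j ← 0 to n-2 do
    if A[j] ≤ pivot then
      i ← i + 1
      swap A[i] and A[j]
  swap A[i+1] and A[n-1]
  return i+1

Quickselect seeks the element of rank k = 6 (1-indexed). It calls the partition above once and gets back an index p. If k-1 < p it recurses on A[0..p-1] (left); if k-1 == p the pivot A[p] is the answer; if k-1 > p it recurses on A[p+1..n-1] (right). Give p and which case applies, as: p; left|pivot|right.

pivot = A[8] = 13; i = -1
j=0: A[0]=3 ≤ 13 → i=0, swap A[0],A[0] (no change) → 3 14 15 6 8 7 4 9 13
j=1: A[1]=14 > 13 → no swap
j=2: A[2]=15 > 13 → no swap
j=3: A[3]=6 ≤ 13 → i=1, swap A[1],A[3] → 3 6 15 14 8 7 4 9 13
j=4: A[4]=8 ≤ 13 → i=2, swap A[2],A[4] → 3 6 8 14 15 7 4 9 13
j=5: A[5]=7 ≤ 13 → i=3, swap A[3],A[5] → 3 6 8 7 15 14 4 9 13
j=6: A[6]=4 ≤ 13 → i=4, swap A[4],A[6] → 3 6 8 7 4 14 15 9 13
j=7: A[7]=9 ≤ 13 → i=5, swap A[5],A[7] → 3 6 8 7 4 9 15 14 13
final swap A[6],A[8] → 3 6 8 7 4 9 13 14 15; return 6
p = 6; k-1 = 5 < 6 ⇒ left

6; left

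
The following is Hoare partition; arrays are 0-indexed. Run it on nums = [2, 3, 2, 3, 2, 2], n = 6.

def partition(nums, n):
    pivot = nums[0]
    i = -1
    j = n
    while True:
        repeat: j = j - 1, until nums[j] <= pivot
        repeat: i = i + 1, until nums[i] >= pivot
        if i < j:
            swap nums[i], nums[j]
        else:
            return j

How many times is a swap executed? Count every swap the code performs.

2

pivot=2
j stops at 5 (2), i stops at 0 (2); swap ⇒ [2, 3, 2, 3, 2, 2]
j stops at 4 (2), i stops at 1 (3); swap ⇒ [2, 2, 2, 3, 3, 2]
j stops at 2, i stops at 2; i≥j ⇒ return 2. nums=[2, 2, 2, 3, 3, 2]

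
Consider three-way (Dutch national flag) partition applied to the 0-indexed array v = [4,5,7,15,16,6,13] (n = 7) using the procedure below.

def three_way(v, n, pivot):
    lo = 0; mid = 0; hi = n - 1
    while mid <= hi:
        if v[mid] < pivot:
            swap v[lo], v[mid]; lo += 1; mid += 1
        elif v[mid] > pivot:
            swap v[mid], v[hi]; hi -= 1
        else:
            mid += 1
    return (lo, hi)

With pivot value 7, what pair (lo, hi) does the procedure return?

lo=0 mid=0 hi=6
4<7: swap(0,0), lo=1 mid=1 ⇒ [4,5,7,15,16,6,13]
5<7: swap(1,1), lo=2 mid=2 ⇒ [4,5,7,15,16,6,13]
7=7: mid=3
15>7: swap(3,6), hi=5 ⇒ [4,5,7,13,16,6,15]
13>7: swap(3,5), hi=4 ⇒ [4,5,7,6,16,13,15]
6<7: swap(2,3), lo=3 mid=4 ⇒ [4,5,6,7,16,13,15]
16>7: swap(4,4), hi=3 ⇒ [4,5,6,7,16,13,15]
done. lo=3 hi=3; v=[4,5,6,7,16,13,15]

(3, 3)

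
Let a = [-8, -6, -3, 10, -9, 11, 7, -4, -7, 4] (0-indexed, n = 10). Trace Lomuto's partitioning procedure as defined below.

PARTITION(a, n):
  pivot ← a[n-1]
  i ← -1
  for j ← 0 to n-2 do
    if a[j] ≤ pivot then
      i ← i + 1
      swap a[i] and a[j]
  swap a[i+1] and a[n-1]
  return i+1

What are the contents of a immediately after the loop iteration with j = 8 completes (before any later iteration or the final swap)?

[-8, -6, -3, -9, -4, -7, 7, 10, 11, 4]

pivot = a[9] = 4; i = -1
j=0: a[0]=-8 ≤ 4 → i=0, swap a[0],a[0] (no change) → [-8, -6, -3, 10, -9, 11, 7, -4, -7, 4]
j=1: a[1]=-6 ≤ 4 → i=1, swap a[1],a[1] (no change) → [-8, -6, -3, 10, -9, 11, 7, -4, -7, 4]
j=2: a[2]=-3 ≤ 4 → i=2, swap a[2],a[2] (no change) → [-8, -6, -3, 10, -9, 11, 7, -4, -7, 4]
j=3: a[3]=10 > 4 → no swap
j=4: a[4]=-9 ≤ 4 → i=3, swap a[3],a[4] → [-8, -6, -3, -9, 10, 11, 7, -4, -7, 4]
j=5: a[5]=11 > 4 → no swap
j=6: a[6]=7 > 4 → no swap
j=7: a[7]=-4 ≤ 4 → i=4, swap a[4],a[7] → [-8, -6, -3, -9, -4, 11, 7, 10, -7, 4]
j=8: a[8]=-7 ≤ 4 → i=5, swap a[5],a[8] → [-8, -6, -3, -9, -4, -7, 7, 10, 11, 4]
(after j=8) a = [-8, -6, -3, -9, -4, -7, 7, 10, 11, 4]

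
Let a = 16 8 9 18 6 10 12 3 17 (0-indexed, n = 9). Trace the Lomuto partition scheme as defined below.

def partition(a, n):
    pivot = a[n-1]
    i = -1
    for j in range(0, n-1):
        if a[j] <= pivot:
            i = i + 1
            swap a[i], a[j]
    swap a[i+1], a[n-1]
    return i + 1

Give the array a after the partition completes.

16 8 9 6 10 12 3 17 18

pivot = a[8] = 17; i = -1
j=0: a[0]=16 ≤ 17 → i=0, swap a[0],a[0] (no change) → 16 8 9 18 6 10 12 3 17
j=1: a[1]=8 ≤ 17 → i=1, swap a[1],a[1] (no change) → 16 8 9 18 6 10 12 3 17
j=2: a[2]=9 ≤ 17 → i=2, swap a[2],a[2] (no change) → 16 8 9 18 6 10 12 3 17
j=3: a[3]=18 > 17 → no swap
j=4: a[4]=6 ≤ 17 → i=3, swap a[3],a[4] → 16 8 9 6 18 10 12 3 17
j=5: a[5]=10 ≤ 17 → i=4, swap a[4],a[5] → 16 8 9 6 10 18 12 3 17
j=6: a[6]=12 ≤ 17 → i=5, swap a[5],a[6] → 16 8 9 6 10 12 18 3 17
j=7: a[7]=3 ≤ 17 → i=6, swap a[6],a[7] → 16 8 9 6 10 12 3 18 17
final swap a[7],a[8] → 16 8 9 6 10 12 3 17 18; return 7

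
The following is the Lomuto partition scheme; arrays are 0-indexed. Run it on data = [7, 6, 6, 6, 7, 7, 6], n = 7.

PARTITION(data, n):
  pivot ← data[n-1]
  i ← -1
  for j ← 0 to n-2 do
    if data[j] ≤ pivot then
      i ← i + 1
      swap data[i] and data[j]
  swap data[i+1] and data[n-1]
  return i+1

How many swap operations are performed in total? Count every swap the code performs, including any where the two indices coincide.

pivot = data[6] = 6; i = -1
j=0: data[0]=7 > 6 → no swap
j=1: data[1]=6 ≤ 6 → i=0, swap data[0],data[1] → [6, 7, 6, 6, 7, 7, 6]
j=2: data[2]=6 ≤ 6 → i=1, swap data[1],data[2] → [6, 6, 7, 6, 7, 7, 6]
j=3: data[3]=6 ≤ 6 → i=2, swap data[2],data[3] → [6, 6, 6, 7, 7, 7, 6]
j=4: data[4]=7 > 6 → no swap
j=5: data[5]=7 > 6 → no swap
final swap data[3],data[6] → [6, 6, 6, 6, 7, 7, 7]; return 3

4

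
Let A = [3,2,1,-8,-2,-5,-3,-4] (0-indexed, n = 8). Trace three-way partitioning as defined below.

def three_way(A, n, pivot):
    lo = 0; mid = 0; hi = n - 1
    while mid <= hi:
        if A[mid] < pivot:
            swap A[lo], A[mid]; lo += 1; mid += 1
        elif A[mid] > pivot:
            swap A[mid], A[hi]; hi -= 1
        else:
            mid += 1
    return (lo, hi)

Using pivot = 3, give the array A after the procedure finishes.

pivot = 3; lo=0, mid=0, hi=7
A[mid]=3=3: mid=1
A[mid]=2<3: swap A[0],A[1]; lo=1,mid=2 → [2,3,1,-8,-2,-5,-3,-4]
A[mid]=1<3: swap A[1],A[2]; lo=2,mid=3 → [2,1,3,-8,-2,-5,-3,-4]
A[mid]=-8<3: swap A[2],A[3]; lo=3,mid=4 → [2,1,-8,3,-2,-5,-3,-4]
A[mid]=-2<3: swap A[3],A[4]; lo=4,mid=5 → [2,1,-8,-2,3,-5,-3,-4]
A[mid]=-5<3: swap A[4],A[5]; lo=5,mid=6 → [2,1,-8,-2,-5,3,-3,-4]
A[mid]=-3<3: swap A[5],A[6]; lo=6,mid=7 → [2,1,-8,-2,-5,-3,3,-4]
A[mid]=-4<3: swap A[6],A[7]; lo=7,mid=8 → [2,1,-8,-2,-5,-3,-4,3]
end: lo=7, hi=7; A = [2,1,-8,-2,-5,-3,-4,3]

[2,1,-8,-2,-5,-3,-4,3]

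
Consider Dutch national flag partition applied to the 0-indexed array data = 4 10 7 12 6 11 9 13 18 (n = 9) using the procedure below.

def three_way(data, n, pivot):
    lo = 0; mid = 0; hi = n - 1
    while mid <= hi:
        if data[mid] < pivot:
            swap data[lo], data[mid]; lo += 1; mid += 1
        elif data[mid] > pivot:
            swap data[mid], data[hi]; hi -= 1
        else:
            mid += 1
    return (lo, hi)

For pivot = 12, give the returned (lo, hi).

(6, 6)

pivot = 12; lo=0, mid=0, hi=8
data[mid]=4<12: swap data[0],data[0]; lo=1,mid=1 → 4 10 7 12 6 11 9 13 18
data[mid]=10<12: swap data[1],data[1]; lo=2,mid=2 → 4 10 7 12 6 11 9 13 18
data[mid]=7<12: swap data[2],data[2]; lo=3,mid=3 → 4 10 7 12 6 11 9 13 18
data[mid]=12=12: mid=4
data[mid]=6<12: swap data[3],data[4]; lo=4,mid=5 → 4 10 7 6 12 11 9 13 18
data[mid]=11<12: swap data[4],data[5]; lo=5,mid=6 → 4 10 7 6 11 12 9 13 18
data[mid]=9<12: swap data[5],data[6]; lo=6,mid=7 → 4 10 7 6 11 9 12 13 18
data[mid]=13>12: swap data[7],data[8]; hi=7 → 4 10 7 6 11 9 12 18 13
data[mid]=18>12: swap data[7],data[7]; hi=6 → 4 10 7 6 11 9 12 18 13
end: lo=6, hi=6; data = 4 10 7 6 11 9 12 18 13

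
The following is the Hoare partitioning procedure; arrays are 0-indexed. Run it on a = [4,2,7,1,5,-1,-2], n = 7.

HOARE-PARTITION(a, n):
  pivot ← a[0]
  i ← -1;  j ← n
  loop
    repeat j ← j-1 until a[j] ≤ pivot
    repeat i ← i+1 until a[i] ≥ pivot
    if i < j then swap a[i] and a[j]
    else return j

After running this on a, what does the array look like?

pivot=4
j stops at 6 (-2), i stops at 0 (4); swap ⇒ [-2,2,7,1,5,-1,4]
j stops at 5 (-1), i stops at 2 (7); swap ⇒ [-2,2,-1,1,5,7,4]
j stops at 3, i stops at 4; i≥j ⇒ return 3. a=[-2,2,-1,1,5,7,4]

[-2,2,-1,1,5,7,4]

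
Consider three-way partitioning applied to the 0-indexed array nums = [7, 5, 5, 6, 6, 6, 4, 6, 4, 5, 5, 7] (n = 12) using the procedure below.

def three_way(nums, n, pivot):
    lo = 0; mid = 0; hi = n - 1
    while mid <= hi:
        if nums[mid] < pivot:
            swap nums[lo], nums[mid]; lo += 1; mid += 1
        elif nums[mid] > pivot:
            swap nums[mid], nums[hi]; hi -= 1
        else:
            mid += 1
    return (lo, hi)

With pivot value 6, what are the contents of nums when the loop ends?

[5, 5, 5, 4, 4, 5, 6, 6, 6, 6, 7, 7]

pivot = 6; lo=0, mid=0, hi=11
nums[mid]=7>6: swap nums[0],nums[11]; hi=10 → [7, 5, 5, 6, 6, 6, 4, 6, 4, 5, 5, 7]
nums[mid]=7>6: swap nums[0],nums[10]; hi=9 → [5, 5, 5, 6, 6, 6, 4, 6, 4, 5, 7, 7]
nums[mid]=5<6: swap nums[0],nums[0]; lo=1,mid=1 → [5, 5, 5, 6, 6, 6, 4, 6, 4, 5, 7, 7]
nums[mid]=5<6: swap nums[1],nums[1]; lo=2,mid=2 → [5, 5, 5, 6, 6, 6, 4, 6, 4, 5, 7, 7]
nums[mid]=5<6: swap nums[2],nums[2]; lo=3,mid=3 → [5, 5, 5, 6, 6, 6, 4, 6, 4, 5, 7, 7]
nums[mid]=6=6: mid=4
nums[mid]=6=6: mid=5
nums[mid]=6=6: mid=6
nums[mid]=4<6: swap nums[3],nums[6]; lo=4,mid=7 → [5, 5, 5, 4, 6, 6, 6, 6, 4, 5, 7, 7]
nums[mid]=6=6: mid=8
nums[mid]=4<6: swap nums[4],nums[8]; lo=5,mid=9 → [5, 5, 5, 4, 4, 6, 6, 6, 6, 5, 7, 7]
nums[mid]=5<6: swap nums[5],nums[9]; lo=6,mid=10 → [5, 5, 5, 4, 4, 5, 6, 6, 6, 6, 7, 7]
end: lo=6, hi=9; nums = [5, 5, 5, 4, 4, 5, 6, 6, 6, 6, 7, 7]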